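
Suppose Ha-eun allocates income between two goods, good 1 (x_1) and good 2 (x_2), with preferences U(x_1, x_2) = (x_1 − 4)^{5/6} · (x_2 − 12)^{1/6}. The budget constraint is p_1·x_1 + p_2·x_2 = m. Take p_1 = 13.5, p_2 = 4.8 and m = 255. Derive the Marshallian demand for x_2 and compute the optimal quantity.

After buying the subsistence bundle (4, 12), a share 5/6 of the remaining income goes to x_1: x_1* = 4 + 5/6·(m − 4p_1 − 12p_2)/p_1.
Discretionary income = 255 − 4·13.5 − 12·4.8 = 143.4; x_2* = 12 + 1/6·143.4/4.8 = 16.9792.

x_2* = 16.9792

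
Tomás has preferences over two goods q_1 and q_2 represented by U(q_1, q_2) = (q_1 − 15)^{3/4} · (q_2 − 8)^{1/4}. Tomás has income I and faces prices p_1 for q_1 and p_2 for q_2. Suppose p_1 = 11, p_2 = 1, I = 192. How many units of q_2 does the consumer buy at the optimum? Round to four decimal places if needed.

q_2* = 12.75

Substituting into the budget: q_1* = 15 + 0.75·(I − 15·p_1 − 8·p_2)/p_1, and q_2* = 8 + 0.25·(…)/p_2.
Discretionary income = 192 − 15·11 − 8·1 = 19; q_2* = 8 + 0.25·19/1 = 12.75.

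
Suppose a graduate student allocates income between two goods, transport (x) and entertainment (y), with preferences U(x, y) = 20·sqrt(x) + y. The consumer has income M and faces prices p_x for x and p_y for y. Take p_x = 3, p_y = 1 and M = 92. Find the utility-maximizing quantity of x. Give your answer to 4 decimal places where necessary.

x* = 11.1111

Set MRS = p_x/p_y: 10·x^(−1/2) = p_x/p_y.
Solve: √x = 10·p_y/p_x, so x*(p_x,p_y) = (10·p_y/p_x)², and y* = (M − p_x·x*)/p_y.
Plugging in: x* = (10·1/3)² = 11.1111.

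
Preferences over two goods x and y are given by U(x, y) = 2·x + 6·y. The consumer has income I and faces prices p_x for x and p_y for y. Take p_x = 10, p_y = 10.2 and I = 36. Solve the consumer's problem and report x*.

x* = 0

Perfect substitutes: compare marginal utility per dollar. 2/p_x vs 6/p_y → 0.2 vs 0.5882.
y gives more utility per dollar, so spend all income on y: y* = I/p_y, x* = 0.
Numerically: x* = 0, y* = 3.5294.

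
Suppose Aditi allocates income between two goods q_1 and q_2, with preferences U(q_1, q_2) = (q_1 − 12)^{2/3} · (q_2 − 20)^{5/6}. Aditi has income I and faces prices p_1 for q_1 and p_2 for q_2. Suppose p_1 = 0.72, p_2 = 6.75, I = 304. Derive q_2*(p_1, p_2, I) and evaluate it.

q_2* = 33.1984

This is Cobb-Douglas in (q_1−12, q_2−20): tangency gives 2/3·p_2·(q_2−20) = 5/6·p_1·(q_1−12).
Substituting into the budget: q_1* = 12 + 4/9·(I − 12·p_1 − 20·p_2)/p_1, and q_2* = 20 + 5/9·(…)/p_2.
Discretionary income = 304 − 12·0.72 − 20·6.75 = 160.36; q_2* = 20 + 5/9·160.36/6.75 = 33.1984.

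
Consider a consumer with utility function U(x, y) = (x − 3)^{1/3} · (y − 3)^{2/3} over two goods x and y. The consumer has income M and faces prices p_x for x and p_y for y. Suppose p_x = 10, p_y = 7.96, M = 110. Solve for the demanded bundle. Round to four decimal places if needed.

Discretionary income = 110 − 3·10 − 3·7.96 = 56.12; x* = 3 + 1/3·56.12/10 = 4.8707; y* = 3 + 2/3·56.12/7.96 = 7.7002.

x* = 4.8707, y* = 7.7002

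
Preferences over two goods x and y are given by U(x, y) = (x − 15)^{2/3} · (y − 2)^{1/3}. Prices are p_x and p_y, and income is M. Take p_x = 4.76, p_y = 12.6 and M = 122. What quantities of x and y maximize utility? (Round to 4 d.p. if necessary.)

This is Cobb-Douglas in (x−15, y−2): tangency gives 2/3·p_y·(y−2) = 1/3·p_x·(x−15).
After buying the subsistence bundle (15, 2), a share 2/3 of the remaining income goes to x: x* = 15 + 2/3·(M − 15p_x − 2p_y)/p_x.
Discretionary income = 122 − 15·4.76 − 2·12.6 = 25.4; x* = 15 + 2/3·25.4/4.76 = 18.5574; y* = 2 + 1/3·25.4/12.6 = 2.672.

x* = 18.5574, y* = 2.672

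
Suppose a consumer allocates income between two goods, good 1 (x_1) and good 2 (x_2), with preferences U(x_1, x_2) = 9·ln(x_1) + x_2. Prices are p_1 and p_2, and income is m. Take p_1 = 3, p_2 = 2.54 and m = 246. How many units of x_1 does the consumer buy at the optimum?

MU_x_1 = 9/x_1, MU_x_2 = 1. Tangency: 9/x_1 = p_1/p_2.
So x_1*(p_1,p_2) = 9·p_2/p_1, independent of income; and x_2* = (m − 9·p_2)/p_2.
At the given prices: x_1* = 9·2.54/3 = 7.62.

x_1* = 7.62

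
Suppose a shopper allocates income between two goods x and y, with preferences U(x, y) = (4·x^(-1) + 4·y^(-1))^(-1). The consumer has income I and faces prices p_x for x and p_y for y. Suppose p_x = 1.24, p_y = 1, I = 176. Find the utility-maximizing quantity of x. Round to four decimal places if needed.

x* = 74.7806

From the CES first-order condition, (y/x)^(2) = p_x/p_y.
Solve for the ratio: y/x = [p_x/p_y]^(0.5).
With the ratio pinned down, the budget gives x* = I/(p_x + p_y·(y/x)) and y* = (y/x)·x*.
Numerically y/x = 1.113553, so x* = 176/(1.24 + 1·1.113553) = 74.7806.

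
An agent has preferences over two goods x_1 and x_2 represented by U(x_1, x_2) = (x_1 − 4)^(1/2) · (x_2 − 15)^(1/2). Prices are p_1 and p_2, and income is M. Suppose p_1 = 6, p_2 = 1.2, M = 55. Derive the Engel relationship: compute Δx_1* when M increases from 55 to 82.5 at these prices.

Δx_1* = 2.2917

MRS = (x_2−15)/(x_1−4). Tangency with p_1/p_2 gives x_2−15 = (p_1/p_2)·(x_1−4).
Substituting into the budget: x_1* = 4 + 0.5·(M − 4·p_1 − 15·p_2)/p_1, and x_2* = 15 + 0.5·(…)/p_2.
Discretionary income = 55 − 4·6 − 15·1.2 = 13; x_1* = 4 + 0.5·13/6 = 5.0833.
At M' = 82.5: x_1* = 7.375. Change: 7.375 − 5.0833 = 2.2917.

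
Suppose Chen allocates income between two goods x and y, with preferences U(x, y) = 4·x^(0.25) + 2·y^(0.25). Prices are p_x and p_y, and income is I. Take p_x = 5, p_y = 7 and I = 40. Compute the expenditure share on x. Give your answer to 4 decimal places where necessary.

share on x = 0.7381

MU_x ∝ 4·x^(-0.75), MU_y ∝ 2·y^(-0.75), so MRS = 2·(y/x)^(0.75) = p_x/p_y.
Hence y/x = ((1/2)·p_x/p_y)^(1/(0.75)), i.e. raised to the 4/3 power.
With the ratio pinned down, the budget gives x* = I/(p_x + p_y·(y/x)) and y* = (y/x)·x*.
Numerically y/x = 0.25339, so x* = 40/(5 + 7·0.25339) = 5.9052 and y* = 0.25339·5.9052 = 1.4963.
Expenditure on x: 5·5.9052 = 29.5258; share = 0.7381.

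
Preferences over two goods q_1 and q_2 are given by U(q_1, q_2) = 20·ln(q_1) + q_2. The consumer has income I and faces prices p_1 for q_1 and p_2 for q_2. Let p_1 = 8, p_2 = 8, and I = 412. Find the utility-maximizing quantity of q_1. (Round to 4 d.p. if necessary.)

Set MRS = p_1/p_2: (20/q_1)/1 = p_1/p_2.
So q_1*(p_1,p_2) = 20·p_2/p_1, independent of income; and q_2* = (I − 20·p_2)/p_2.
At the given prices: q_1* = 20·8/8 = 20.

q_1* = 20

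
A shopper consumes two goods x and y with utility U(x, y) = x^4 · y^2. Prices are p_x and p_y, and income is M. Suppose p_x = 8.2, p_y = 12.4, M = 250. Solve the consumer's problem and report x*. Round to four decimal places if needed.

x* = 20.3252

MU_x/MU_y = (4·y)/(2·x); tangency sets this equal to p_x/p_y.
So 4·p_y·y = 2·p_x·x; combined with the budget, a share 2/3 of income goes to x.
Demand: x*(p_x,p_y,M) = 2/3·M/p_x and y* = 1/3·M/p_y.
At p_x=8.2, p_y=12.4, M=250: x* = 2/3·250/8.2 = 20.3252.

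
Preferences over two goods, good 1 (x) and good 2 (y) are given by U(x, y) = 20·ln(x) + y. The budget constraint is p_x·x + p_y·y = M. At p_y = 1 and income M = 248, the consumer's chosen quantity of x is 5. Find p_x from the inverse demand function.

p_x = 4

Set MRS = p_x/p_y: (20/x)/1 = p_x/p_y.
So x*(p_x,p_y) = 20·p_y/p_x, independent of income; and y* = (M − 20·p_y)/p_y.
Set x* = 5 in the demand function and solve for p_x: p_x = 4.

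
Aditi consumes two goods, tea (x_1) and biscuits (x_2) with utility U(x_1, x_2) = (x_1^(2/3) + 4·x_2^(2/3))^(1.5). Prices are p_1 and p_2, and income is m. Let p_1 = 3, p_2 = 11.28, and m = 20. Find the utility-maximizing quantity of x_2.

MU_x_1 ∝ x_1^(-1/3), MU_x_2 ∝ 4·x_2^(-1/3), so MRS = (1/4)·(x_2/x_1)^(1/3) = p_1/p_2.
Hence x_2/x_1 = (4·p_1/p_2)^(1/(1/3)), i.e. raised to the 3 power.
With the ratio pinned down, the budget gives x_1* = m/(p_1 + p_2·(x_2/x_1)) and x_2* = (x_2/x_1)·x_1*.
Numerically x_2/x_1 = 1.203972, so x_1* = 20/(3 + 11.28·1.203972) = 1.2062 and x_2* = 1.203972·1.2062 = 1.4522.

x_2* = 1.4522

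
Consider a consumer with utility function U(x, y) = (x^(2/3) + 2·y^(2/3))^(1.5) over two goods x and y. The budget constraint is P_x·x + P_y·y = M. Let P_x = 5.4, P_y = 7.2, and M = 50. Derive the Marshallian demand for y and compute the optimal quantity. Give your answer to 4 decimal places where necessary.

y* = 5.6818

With the ratio pinned down, the budget gives x* = M/(P_x + P_y·(y/x)) and y* = (y/x)·x*.
Numerically y/x = 3.375, so x* = 50/(5.4 + 7.2·3.375) = 1.6835 and y* = 3.375·1.6835 = 5.6818.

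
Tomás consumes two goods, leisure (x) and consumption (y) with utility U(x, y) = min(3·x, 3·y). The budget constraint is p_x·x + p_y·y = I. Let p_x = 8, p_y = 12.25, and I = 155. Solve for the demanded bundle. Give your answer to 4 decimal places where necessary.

Leontief preferences: the optimum is at the kink where x/3 = y/3, i.e. y = x.
Budget: p_x·x + p_y·x = I, so (3·p_x + 3·p_y)·x = 3·I.
Demand: x*(p_x,p_y,I) = 3·I/(3·p_x + 3·p_y), y* = 3·I/(3·p_x + 3·p_y).
Here 3·8 + 3·12.25 = 60.75, giving x* = 7.6543 and y* = 7.6543.

x* = 7.6543, y* = 7.6543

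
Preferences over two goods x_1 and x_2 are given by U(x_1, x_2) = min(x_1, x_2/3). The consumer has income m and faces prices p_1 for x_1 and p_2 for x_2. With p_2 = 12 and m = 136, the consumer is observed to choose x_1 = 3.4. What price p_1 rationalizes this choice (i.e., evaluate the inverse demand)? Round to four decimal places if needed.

Leontief preferences: the optimum is at the kink where x_1/1 = x_2/3, i.e. x_2 = 3·x_1.
Budget: p_1·x_1 + p_2·3·x_1 = m, so (p_1 + 3·p_2)·x_1 = m.
Demand: x_1*(p_1,p_2,m) = m/(p_1 + 3·p_2), x_2* = 3·m/(p_1 + 3·p_2).
Set x_1* = 3.4 in the demand function and solve for p_1: p_1 = 4.

p_1 = 4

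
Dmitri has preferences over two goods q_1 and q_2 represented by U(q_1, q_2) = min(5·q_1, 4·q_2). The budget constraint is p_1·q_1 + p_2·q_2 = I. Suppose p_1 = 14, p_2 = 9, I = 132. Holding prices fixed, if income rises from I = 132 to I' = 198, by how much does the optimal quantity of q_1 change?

With perfect complements, no substitution: consume in ratio q_1:q_2 = 4:5.
Budget: p_1·q_1 + p_2·(5/4)·q_1 = I, so (4·p_1 + 5·p_2)·q_1 = 4·I.
Demand: q_1*(p_1,p_2,I) = 4·I/(4·p_1 + 5·p_2), q_2* = 5·I/(4·p_1 + 5·p_2).
Here 4·14 + 5·9 = 101, giving q_1* = 5.2277.
At I' = 198: q_1* = 7.8416. Change: 7.8416 − 5.2277 = 2.6139.

Δq_1* = 2.6139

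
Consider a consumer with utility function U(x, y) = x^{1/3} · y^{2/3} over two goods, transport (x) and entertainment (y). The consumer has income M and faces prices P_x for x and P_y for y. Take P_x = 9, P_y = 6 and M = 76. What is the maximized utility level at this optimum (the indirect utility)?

Demand: x*(P_x,P_y,M) = 1/3·M/P_x and y* = 2/3·M/P_y.
At P_x=9, P_y=6, M=76: x* = 1/3·76/9 = 2.8148, y* = 8.4444.
Utility at the optimum: U(2.8148, 8.4444) = 5.8551.

V = 5.8551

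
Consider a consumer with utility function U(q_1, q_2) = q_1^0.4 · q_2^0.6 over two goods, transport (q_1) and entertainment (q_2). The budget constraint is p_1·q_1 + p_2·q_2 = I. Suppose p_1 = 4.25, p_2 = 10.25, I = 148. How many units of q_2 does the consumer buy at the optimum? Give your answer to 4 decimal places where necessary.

q_2* = 8.6634

At p_1=4.25, p_2=10.25, I=148: q_2* = 0.6·148/10.25 = 8.6634.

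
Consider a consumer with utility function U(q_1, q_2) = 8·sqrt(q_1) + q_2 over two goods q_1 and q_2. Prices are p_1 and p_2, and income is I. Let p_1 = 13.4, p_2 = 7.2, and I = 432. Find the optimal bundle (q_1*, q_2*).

Utility is quasi-linear in q_2; the FOC for q_1 is 4/√q_1 = p_1/p_2.
Solve: √q_1 = 4·p_2/p_1, so q_1*(p_1,p_2) = (4·p_2/p_1)², and q_2* = (I − p_1·q_1*)/p_2.
Plugging in: q_1* = (4·7.2/13.4)² = 4.6193, q_2* = 51.403.

q_1* = 4.6193, q_2* = 51.403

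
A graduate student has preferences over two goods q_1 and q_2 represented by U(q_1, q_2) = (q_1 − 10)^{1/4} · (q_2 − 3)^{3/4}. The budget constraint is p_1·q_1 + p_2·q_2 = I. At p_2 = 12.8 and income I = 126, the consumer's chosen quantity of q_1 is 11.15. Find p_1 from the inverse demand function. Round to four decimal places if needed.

p_1 = 6

This is Cobb-Douglas in (q_1−10, q_2−3): tangency gives 0.25·p_2·(q_2−3) = 0.75·p_1·(q_1−10).
After buying the subsistence bundle (10, 3), a share 0.25 of the remaining income goes to q_1: q_1* = 10 + 0.25·(I − 10p_1 − 3p_2)/p_1.
Set q_1* = 11.15 in the demand function and solve for p_1: p_1 = 6.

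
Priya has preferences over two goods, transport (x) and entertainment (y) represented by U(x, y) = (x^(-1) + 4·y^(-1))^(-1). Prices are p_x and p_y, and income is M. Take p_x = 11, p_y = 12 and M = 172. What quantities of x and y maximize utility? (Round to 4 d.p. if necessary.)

MU_x ∝ x^(-2), MU_y ∝ 4·y^(-2), so MRS = (1/4)·(y/x)^(2) = p_x/p_y.
Solve for the ratio: y/x = [4·p_x/p_y]^(0.5).
With the ratio pinned down, the budget gives x* = M/(p_x + p_y·(y/x)) and y* = (y/x)·x*.
Numerically y/x = 1.914854, so x* = 172/(11 + 12·1.914854) = 5.0621 and y* = 1.914854·5.0621 = 9.6931.

x* = 5.0621, y* = 9.6931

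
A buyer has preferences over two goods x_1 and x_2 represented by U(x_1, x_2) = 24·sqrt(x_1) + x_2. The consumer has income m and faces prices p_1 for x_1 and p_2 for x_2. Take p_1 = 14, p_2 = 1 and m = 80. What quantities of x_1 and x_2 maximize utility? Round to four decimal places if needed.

x_1* = 0.7347, x_2* = 69.7143

Set MRS = p_1/p_2: 12·x_1^(−1/2) = p_1/p_2.
Thus x_1* = (12·p_2/p_1)² — independent of m — with the rest of income spent on x_2.
Plugging in: x_1* = (12·1/14)² = 0.7347, x_2* = 69.7143.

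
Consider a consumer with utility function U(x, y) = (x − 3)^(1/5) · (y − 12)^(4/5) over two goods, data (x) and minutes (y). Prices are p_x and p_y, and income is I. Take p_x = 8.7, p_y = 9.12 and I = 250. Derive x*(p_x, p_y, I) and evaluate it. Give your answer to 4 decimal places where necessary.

x* = 5.6313

Let x' = x−3, y' = y−12. MRS = (1/4)·y'/x' = p_x/p_y.
Substituting into the budget: x* = 3 + 0.2·(I − 3·p_x − 12·p_y)/p_x, and y* = 12 + 0.8·(…)/p_y.
Discretionary income = 250 − 3·8.7 − 12·9.12 = 114.46; x* = 3 + 0.2·114.46/8.7 = 5.6313.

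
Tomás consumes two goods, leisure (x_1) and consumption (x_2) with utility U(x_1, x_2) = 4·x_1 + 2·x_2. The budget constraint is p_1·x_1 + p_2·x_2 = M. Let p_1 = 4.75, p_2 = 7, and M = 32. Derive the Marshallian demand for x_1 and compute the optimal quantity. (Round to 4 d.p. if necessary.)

x_1* = 6.7368

Linear utility — the consumer picks whichever good has higher MU/price: 4/4.75 = 0.8421 vs 2/7 = 0.2857.
x_1 gives more utility per dollar, so spend all income on x_1: x_1* = M/p_1, x_2* = 0.
Numerically: x_1* = 6.7368, x_2* = 0.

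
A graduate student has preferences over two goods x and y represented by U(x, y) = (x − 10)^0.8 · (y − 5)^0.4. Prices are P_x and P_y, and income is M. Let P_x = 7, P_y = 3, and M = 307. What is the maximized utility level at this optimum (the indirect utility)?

V = 41.3976

This is Cobb-Douglas in (x−10, y−5): tangency gives 0.8·P_y·(y−5) = 0.4·P_x·(x−10).
After buying the subsistence bundle (10, 5), a share 2/3 of the remaining income goes to x: x* = 10 + 2/3·(M − 10P_x − 5P_y)/P_x.
Discretionary income = 307 − 10·7 − 5·3 = 222; x* = 10 + 2/3·222/7 = 31.1429; y* = 5 + 1/3·222/3 = 29.6667.
Utility at the optimum: U(31.1429, 29.6667) = 41.3976.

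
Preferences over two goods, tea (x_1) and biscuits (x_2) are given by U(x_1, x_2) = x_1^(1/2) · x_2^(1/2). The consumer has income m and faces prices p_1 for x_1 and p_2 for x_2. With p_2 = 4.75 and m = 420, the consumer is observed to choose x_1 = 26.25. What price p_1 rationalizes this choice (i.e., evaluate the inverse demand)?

Tangency: MRS = x_2/x_1 = p_1/p_2.
Rearranging, p_2·x_2 = p_1·x_1. Substituting into the budget gives p_1·x_1·(1 + 1) = m.
Demand: x_1*(p_1,p_2,m) = 0.5·m/p_1 and x_2* = 0.5·m/p_2.
Set x_1* = 26.25 in the demand function and solve for p_1: p_1 = 8.

p_1 = 8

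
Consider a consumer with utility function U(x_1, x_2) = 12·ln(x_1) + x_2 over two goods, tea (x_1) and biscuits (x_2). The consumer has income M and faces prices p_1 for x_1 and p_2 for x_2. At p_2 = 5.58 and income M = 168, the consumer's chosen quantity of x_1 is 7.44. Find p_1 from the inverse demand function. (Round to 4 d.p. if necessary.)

Set MRS = p_1/p_2: (12/x_1)/1 = p_1/p_2.
So x_1*(p_1,p_2) = 12·p_2/p_1, independent of income; and x_2* = (M − 12·p_2)/p_2.
Set x_1* = 7.44 in the demand function and solve for p_1: p_1 = 9.

p_1 = 9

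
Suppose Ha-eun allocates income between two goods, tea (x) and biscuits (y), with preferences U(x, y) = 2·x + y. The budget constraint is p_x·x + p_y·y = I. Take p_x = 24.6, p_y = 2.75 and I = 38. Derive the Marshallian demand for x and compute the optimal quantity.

x* = 0

Linear utility — the consumer picks whichever good has higher MU/price: 2/24.6 = 0.0813 vs 1/2.75 = 0.3636.
y gives more utility per dollar, so spend all income on y: y* = I/p_y, x* = 0.
Numerically: x* = 0, y* = 13.8182.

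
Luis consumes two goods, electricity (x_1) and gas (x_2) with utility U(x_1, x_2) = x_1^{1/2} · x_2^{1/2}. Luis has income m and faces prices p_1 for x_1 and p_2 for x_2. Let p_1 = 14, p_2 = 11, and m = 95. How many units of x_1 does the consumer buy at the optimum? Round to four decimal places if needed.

x_1* = 3.3929

The MRS is x_2/x_1. Set MRS = p_1/p_2.
Rearranging, p_2·x_2 = p_1·x_1. Substituting into the budget gives p_1·x_1·(1 + 1) = m.
Demand: x_1*(p_1,p_2,m) = 0.5·m/p_1 and x_2* = 0.5·m/p_2.
At p_1=14, p_2=11, m=95: x_1* = 0.5·95/14 = 3.3929.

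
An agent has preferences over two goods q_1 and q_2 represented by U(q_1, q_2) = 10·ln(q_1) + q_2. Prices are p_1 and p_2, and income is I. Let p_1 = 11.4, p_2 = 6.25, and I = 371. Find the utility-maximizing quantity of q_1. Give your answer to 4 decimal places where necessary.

q_1* = 5.4825

Set MRS = p_1/p_2: (10/q_1)/1 = p_1/p_2.
So q_1*(p_1,p_2) = 10·p_2/p_1, independent of income; and q_2* = (I − 10·p_2)/p_2.
At the given prices: q_1* = 10·6.25/11.4 = 5.4825.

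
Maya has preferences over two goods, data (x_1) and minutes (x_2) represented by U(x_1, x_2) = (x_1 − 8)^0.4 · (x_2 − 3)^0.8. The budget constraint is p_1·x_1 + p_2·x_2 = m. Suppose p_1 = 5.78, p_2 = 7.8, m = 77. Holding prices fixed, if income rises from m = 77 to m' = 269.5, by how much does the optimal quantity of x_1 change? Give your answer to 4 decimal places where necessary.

Δx_1* = 11.1015

Let x_1' = x_1−8, x_2' = x_2−3. MRS = (1/2)·x_2'/x_1' = p_1/p_2.
After buying the subsistence bundle (8, 3), a share 1/3 of the remaining income goes to x_1: x_1* = 8 + 1/3·(m − 8p_1 − 3p_2)/p_1.
Discretionary income = 77 − 8·5.78 − 3·7.8 = 7.36; x_1* = 8 + 1/3·7.36/5.78 = 8.4245.
At m' = 269.5: x_1* = 19.526. Change: 19.526 − 8.4245 = 11.1015.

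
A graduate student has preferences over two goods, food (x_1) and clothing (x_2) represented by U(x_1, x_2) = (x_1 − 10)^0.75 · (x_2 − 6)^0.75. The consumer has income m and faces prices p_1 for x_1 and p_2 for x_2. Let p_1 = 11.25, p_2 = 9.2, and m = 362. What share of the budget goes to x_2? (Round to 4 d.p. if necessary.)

share on x_2 = 0.4209

MRS = (x_2−6)/(x_1−10). Tangency with p_1/p_2 gives x_2−6 = (p_1/p_2)·(x_1−10).
Substituting into the budget: x_1* = 10 + 0.5·(m − 10·p_1 − 6·p_2)/p_1, and x_2* = 6 + 0.5·(…)/p_2.
Discretionary income = 362 − 10·11.25 − 6·9.2 = 194.3; x_1* = 10 + 0.5·194.3/11.25 = 18.6356; x_2* = 6 + 0.5·194.3/9.2 = 16.5598.
Expenditure on x_2: 9.2·16.5598 = 152.35; share = 0.4209.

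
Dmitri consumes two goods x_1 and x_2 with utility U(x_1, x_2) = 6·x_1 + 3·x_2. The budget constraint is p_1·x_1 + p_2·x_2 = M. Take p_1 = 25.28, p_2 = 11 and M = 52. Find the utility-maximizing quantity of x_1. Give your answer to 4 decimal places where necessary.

Linear utility — the consumer picks whichever good has higher MU/price: 6/25.28 = 0.2373 vs 3/11 = 0.2727.
x_2 gives more utility per dollar, so spend all income on x_2: x_2* = M/p_2, x_1* = 0.
Numerically: x_1* = 0, x_2* = 4.7273.

x_1* = 0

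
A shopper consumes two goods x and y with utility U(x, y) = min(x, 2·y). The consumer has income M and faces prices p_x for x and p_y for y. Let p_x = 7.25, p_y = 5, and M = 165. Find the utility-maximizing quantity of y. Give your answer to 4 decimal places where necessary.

Leontief preferences: the optimum is at the kink where x/2 = y/1, i.e. y = (1/2)·x.
Budget: p_x·x + p_y·(1/2)·x = M, so (2·p_x + p_y)·x = 2·M.
Demand: x*(p_x,p_y,M) = 2·M/(2·p_x + p_y), y* = M/(2·p_x + p_y).
Here 2·7.25 + 5 = 19.5, giving y* = 8.4615.

y* = 8.4615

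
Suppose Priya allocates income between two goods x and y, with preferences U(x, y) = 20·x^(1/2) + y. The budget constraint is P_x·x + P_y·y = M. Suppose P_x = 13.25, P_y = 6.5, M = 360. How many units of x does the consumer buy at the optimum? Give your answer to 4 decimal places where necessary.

Set MRS = P_x/P_y: 10·x^(−1/2) = P_x/P_y.
Thus x* = (10·P_y/P_x)² — independent of M — with the rest of income spent on y.
Plugging in: x* = (10·6.5/13.25)² = 24.0655.

x* = 24.0655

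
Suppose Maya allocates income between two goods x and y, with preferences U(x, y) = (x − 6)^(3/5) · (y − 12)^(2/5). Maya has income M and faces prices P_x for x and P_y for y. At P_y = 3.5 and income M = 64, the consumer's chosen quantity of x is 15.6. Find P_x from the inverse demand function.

P_x = 1

MRS = (3/2)·(y−12)/(x−6). Tangency with P_x/P_y gives y−12 = (2/3)·(P_x/P_y)·(x−6).
Substituting into the budget: x* = 6 + 0.6·(M − 6·P_x − 12·P_y)/P_x, and y* = 12 + 0.4·(…)/P_y.
Set x* = 15.6 in the demand function and solve for P_x: P_x = 1.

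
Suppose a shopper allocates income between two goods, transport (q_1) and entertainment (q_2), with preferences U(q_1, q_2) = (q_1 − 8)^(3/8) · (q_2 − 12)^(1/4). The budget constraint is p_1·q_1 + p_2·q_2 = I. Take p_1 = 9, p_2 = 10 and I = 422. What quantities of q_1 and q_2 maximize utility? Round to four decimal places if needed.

MRS = (3/2)·(q_2−12)/(q_1−8). Tangency with p_1/p_2 gives q_2−12 = (2/3)·(p_1/p_2)·(q_1−8).
Substituting into the budget: q_1* = 8 + 0.6·(I − 8·p_1 − 12·p_2)/p_1, and q_2* = 12 + 0.4·(…)/p_2.
Discretionary income = 422 − 8·9 − 12·10 = 230; q_1* = 8 + 0.6·230/9 = 23.3333; q_2* = 12 + 0.4·230/10 = 21.2.

q_1* = 23.3333, q_2* = 21.2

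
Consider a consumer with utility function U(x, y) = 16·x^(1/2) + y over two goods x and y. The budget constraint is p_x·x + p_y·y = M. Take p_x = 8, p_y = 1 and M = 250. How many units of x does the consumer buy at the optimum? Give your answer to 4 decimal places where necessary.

Plugging in: x* = (8·1/8)² = 1.

x* = 1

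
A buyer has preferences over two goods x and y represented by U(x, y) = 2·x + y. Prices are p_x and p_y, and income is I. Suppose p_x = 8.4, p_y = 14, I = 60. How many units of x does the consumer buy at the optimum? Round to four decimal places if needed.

x* = 7.1429

x gives more utility per dollar, so spend all income on x: x* = I/p_x, y* = 0.
Numerically: x* = 7.1429, y* = 0.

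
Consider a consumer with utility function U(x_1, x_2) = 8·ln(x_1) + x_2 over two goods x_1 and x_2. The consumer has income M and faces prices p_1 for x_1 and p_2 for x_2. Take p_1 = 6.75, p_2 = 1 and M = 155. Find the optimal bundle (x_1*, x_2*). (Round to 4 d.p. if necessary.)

x_1* = 1.1852, x_2* = 147

MU_x_1 = 8/x_1, MU_x_2 = 1. Tangency: 8/x_1 = p_1/p_2.
So x_1*(p_1,p_2) = 8·p_2/p_1, independent of income; and x_2* = (M − 8·p_2)/p_2.
At the given prices: x_1* = 8·1/6.75 = 1.1852, and x_2* = 147.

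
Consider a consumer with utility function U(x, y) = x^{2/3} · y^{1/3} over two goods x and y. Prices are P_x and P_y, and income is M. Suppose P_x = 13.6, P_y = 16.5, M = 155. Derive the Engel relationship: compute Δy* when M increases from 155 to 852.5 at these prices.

Tangency: MRS = 2·y/x = P_x/P_y.
Rearranging, P_y·y = (1/2)·P_x·x. Substituting into the budget gives P_x·x·(1 + (1/2)) = M.
Demand: x*(P_x,P_y,M) = 2/3·M/P_x and y* = 1/3·M/P_y.
At P_x=13.6, P_y=16.5, M=155: y* = 1/3·155/16.5 = 3.1313.
At M' = 852.5: y* = 17.2222. Change: 17.2222 − 3.1313 = 14.0909.

Δy* = 14.0909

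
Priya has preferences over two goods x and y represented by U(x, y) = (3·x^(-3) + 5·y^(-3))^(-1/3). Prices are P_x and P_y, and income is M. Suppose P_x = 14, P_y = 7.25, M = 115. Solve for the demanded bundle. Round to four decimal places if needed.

x* = 4.8501, y* = 6.4963

From the CES first-order condition, (3/5)·(y/x)^(4) = P_x/P_y.
Hence y/x = ((5/3)·P_x/P_y)^(1/(4)), i.e. raised to the 0.25 power.
With the ratio pinned down, the budget gives x* = M/(P_x + P_y·(y/x)) and y* = (y/x)·x*.
Numerically y/x = 1.339398, so x* = 115/(14 + 7.25·1.339398) = 4.8501 and y* = 1.339398·4.8501 = 6.4963.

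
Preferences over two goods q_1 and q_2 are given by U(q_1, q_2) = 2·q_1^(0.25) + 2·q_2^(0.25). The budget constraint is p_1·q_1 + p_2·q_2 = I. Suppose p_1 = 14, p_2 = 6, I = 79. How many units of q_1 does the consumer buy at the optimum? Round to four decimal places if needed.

MRS = MU_q_1/MU_q_2 = (q_2/q_1)^(0.75). Set equal to p_1/p_2.
Hence q_2/q_1 = (p_1/p_2)^(1/(0.75)), i.e. raised to the 4/3 power.
With the ratio pinned down, the budget gives q_1* = I/(p_1 + p_2·(q_2/q_1)) and q_2* = (q_2/q_1)·q_1*.
Numerically q_2/q_1 = 3.094822, so q_1* = 79/(14 + 6·3.094822) = 2.4256.

q_1* = 2.4256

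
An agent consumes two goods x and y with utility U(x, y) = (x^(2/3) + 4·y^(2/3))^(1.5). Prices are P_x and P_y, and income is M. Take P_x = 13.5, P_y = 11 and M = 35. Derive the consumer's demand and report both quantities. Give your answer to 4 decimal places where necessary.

x* = 0.0266, y* = 3.1491

MU_x ∝ x^(-1/3), MU_y ∝ 4·y^(-1/3), so MRS = (1/4)·(y/x)^(1/3) = P_x/P_y.
Solve for the ratio: y/x = [4·P_x/P_y]^(3).
Substitute y = (y/x)·x into the budget: x* = M/(P_x + P_y·(y/x)).
Numerically y/x = 118.305034, so x* = 35/(13.5 + 11·118.305034) = 0.0266 and y* = 118.305034·0.0266 = 3.1491.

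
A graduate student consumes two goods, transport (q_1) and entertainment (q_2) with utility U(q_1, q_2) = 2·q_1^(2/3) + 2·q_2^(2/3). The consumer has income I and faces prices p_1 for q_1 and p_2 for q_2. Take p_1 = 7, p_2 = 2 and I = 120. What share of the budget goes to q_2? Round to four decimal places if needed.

MU_q_1 ∝ 2·q_1^(-1/3), MU_q_2 ∝ 2·q_2^(-1/3), so MRS = (q_2/q_1)^(1/3) = p_1/p_2.
Hence q_2/q_1 = (p_1/p_2)^(1/(1/3)), i.e. raised to the 3 power.
Substitute q_2 = (q_2/q_1)·q_1 into the budget: q_1* = I/(p_1 + p_2·(q_2/q_1)).
Numerically q_2/q_1 = 42.875, so q_1* = 120/(7 + 2·42.875) = 1.2938 and q_2* = 42.875·1.2938 = 55.4717.
Expenditure on q_2: 2·55.4717 = 110.9434; share = 0.9245.

share on q_2 = 0.9245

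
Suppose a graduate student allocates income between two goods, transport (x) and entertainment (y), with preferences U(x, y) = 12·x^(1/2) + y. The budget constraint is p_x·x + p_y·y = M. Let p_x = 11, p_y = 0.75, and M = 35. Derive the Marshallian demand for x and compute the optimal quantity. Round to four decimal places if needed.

x* = 0.1674

MU_x = 6/√x, MU_y = 1. Tangency: 6/√x = p_x/p_y.
Solve: √x = 6·p_y/p_x, so x*(p_x,p_y) = (6·p_y/p_x)², and y* = (M − p_x·x*)/p_y.
Plugging in: x* = (6·0.75/11)² = 0.1674.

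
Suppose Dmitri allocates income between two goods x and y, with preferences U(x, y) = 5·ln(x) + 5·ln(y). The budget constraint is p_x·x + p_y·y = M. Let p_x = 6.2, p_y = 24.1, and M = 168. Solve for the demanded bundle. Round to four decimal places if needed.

Demand: x*(p_x,p_y,M) = 0.5·M/p_x and y* = 0.5·M/p_y.
At p_x=6.2, p_y=24.1, M=168: x* = 0.5·168/6.2 = 13.5484, y* = 3.4855.

x* = 13.5484, y* = 3.4855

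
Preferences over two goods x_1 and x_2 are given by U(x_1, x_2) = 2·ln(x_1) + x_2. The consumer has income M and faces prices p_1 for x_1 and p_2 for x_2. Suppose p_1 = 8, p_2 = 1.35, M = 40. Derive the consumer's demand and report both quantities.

x_1* = 0.3375, x_2* = 27.6296

MU_x_1 = 2/x_1, MU_x_2 = 1. Tangency: 2/x_1 = p_1/p_2.
So x_1*(p_1,p_2) = 2·p_2/p_1, independent of income; and x_2* = (M − 2·p_2)/p_2.
At the given prices: x_1* = 2·1.35/8 = 0.3375, and x_2* = 27.6296.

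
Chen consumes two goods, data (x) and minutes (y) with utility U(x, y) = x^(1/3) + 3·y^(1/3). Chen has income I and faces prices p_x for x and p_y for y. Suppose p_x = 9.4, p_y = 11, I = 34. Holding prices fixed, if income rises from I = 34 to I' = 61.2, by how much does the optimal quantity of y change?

MRS = MU_x/MU_y = (1/3)·(y/x)^(2/3). Set equal to p_x/p_y.
Solve for the ratio: y/x = [3·p_x/p_y]^(1.5).
With the ratio pinned down, the budget gives x* = I/(p_x + p_y·(y/x)) and y* = (y/x)·x*.
Numerically y/x = 4.10473, so x* = 34/(9.4 + 11·4.10473) = 0.6233 and y* = 4.10473·0.6233 = 2.5583.
At I' = 61.2: y* = 4.605. Change: 4.605 − 2.5583 = 2.0466.

Δy* = 2.0466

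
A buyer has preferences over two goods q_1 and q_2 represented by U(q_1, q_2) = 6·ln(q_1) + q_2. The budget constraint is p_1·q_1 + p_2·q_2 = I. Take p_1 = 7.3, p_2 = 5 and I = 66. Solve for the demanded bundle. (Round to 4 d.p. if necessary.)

So q_1*(p_1,p_2) = 6·p_2/p_1, independent of income; and q_2* = (I − 6·p_2)/p_2.
At the given prices: q_1* = 6·5/7.3 = 4.1096, and q_2* = 7.2.

q_1* = 4.1096, q_2* = 7.2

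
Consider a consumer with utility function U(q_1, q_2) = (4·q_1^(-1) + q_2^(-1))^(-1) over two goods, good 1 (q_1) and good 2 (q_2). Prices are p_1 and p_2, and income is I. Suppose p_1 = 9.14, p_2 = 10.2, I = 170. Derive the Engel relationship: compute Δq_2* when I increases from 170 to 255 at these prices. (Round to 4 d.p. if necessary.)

From the CES first-order condition, 4·(q_2/q_1)^(2) = p_1/p_2.
Solve for the ratio: q_2/q_1 = [(1/4)·p_1/p_2]^(0.5).
Substitute q_2 = (q_2/q_1)·q_1 into the budget: q_1* = I/(p_1 + p_2·(q_2/q_1)).
Numerically q_2/q_1 = 0.473307, so q_1* = 170/(9.14 + 10.2·0.473307) = 12.1709 and q_2* = 0.473307·12.1709 = 5.7606.
At I' = 255: q_2* = 8.6409. Change: 8.6409 − 5.7606 = 2.8803.

Δq_2* = 2.8803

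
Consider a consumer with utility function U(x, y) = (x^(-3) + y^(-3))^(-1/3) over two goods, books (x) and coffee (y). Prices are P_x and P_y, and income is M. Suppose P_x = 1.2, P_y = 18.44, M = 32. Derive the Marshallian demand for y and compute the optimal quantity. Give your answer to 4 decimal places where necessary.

MRS = MU_x/MU_y = (y/x)^(4). Set equal to P_x/P_y.
Hence y/x = (P_x/P_y)^(1/(4)), i.e. raised to the 0.25 power.
Substitute y = (y/x)·x into the budget: x* = M/(P_x + P_y·(y/x)).
Numerically y/x = 0.505074, so x* = 32/(1.2 + 18.44·0.505074) = 3.0437 and y* = 0.505074·3.0437 = 1.5373.

y* = 1.5373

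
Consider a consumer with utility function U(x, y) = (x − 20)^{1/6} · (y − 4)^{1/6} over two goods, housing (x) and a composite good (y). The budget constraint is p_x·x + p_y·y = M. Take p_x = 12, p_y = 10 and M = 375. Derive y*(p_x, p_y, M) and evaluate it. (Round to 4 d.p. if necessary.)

MRS = (y−4)/(x−20). Tangency with p_x/p_y gives y−4 = (p_x/p_y)·(x−20).
After buying the subsistence bundle (20, 4), a share 0.5 of the remaining income goes to x: x* = 20 + 0.5·(M − 20p_x − 4p_y)/p_x.
Discretionary income = 375 − 20·12 − 4·10 = 95; y* = 4 + 0.5·95/10 = 8.75.

y* = 8.75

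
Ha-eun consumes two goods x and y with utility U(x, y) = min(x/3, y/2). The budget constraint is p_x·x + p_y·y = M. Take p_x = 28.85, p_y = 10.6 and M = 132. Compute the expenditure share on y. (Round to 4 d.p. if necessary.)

With perfect complements, no substitution: consume in ratio x:y = 3:2.
Budget: p_x·x + p_y·(2/3)·x = M, so (3·p_x + 2·p_y)·x = 3·M.
Demand: x*(p_x,p_y,M) = 3·M/(3·p_x + 2·p_y), y* = 2·M/(3·p_x + 2·p_y).
Here 3·28.85 + 2·10.6 = 107.75, giving x* = 3.6752 and y* = 2.4501.
Expenditure on y: 10.6·2.4501 = 25.9712; share = 0.1968.

share on y = 0.1968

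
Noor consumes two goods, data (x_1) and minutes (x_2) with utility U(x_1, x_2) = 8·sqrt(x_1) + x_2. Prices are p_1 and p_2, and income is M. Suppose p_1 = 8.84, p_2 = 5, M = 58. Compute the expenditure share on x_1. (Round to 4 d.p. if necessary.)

Thus x_1* = (4·p_2/p_1)² — independent of M — with the rest of income spent on x_2.
Plugging in: x_1* = (4·5/8.84)² = 5.1187, x_2* = 2.5502.
Expenditure on x_1: 8.84·5.1187 = 45.2489; share = 0.7802.

share on x_1 = 0.7802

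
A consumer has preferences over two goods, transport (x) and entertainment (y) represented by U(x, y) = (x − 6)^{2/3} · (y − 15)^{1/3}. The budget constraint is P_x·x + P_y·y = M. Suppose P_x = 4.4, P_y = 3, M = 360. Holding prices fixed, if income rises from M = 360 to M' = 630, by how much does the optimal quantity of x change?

Δx* = 40.9091

Let x' = x−6, y' = y−15. MRS = 2·y'/x' = P_x/P_y.
Substituting into the budget: x* = 6 + 2/3·(M − 6·P_x − 15·P_y)/P_x, and y* = 15 + 1/3·(…)/P_y.
Discretionary income = 360 − 6·4.4 − 15·3 = 288.6; x* = 6 + 2/3·288.6/4.4 = 49.7273.
At M' = 630: x* = 90.6364. Change: 90.6364 − 49.7273 = 40.9091.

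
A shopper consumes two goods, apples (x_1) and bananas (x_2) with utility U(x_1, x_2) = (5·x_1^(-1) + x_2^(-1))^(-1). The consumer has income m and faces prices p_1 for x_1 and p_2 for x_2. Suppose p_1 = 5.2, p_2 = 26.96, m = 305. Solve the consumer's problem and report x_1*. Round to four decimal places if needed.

x_1* = 29.0611

From the CES first-order condition, 5·(x_2/x_1)^(2) = p_1/p_2.
Hence x_2/x_1 = ((1/5)·p_1/p_2)^(1/(2)), i.e. raised to the 0.5 power.
Substitute x_2 = (x_2/x_1)·x_1 into the budget: x_1* = m/(p_1 + p_2·(x_2/x_1)).
Numerically x_2/x_1 = 0.196407, so x_1* = 305/(5.2 + 26.96·0.196407) = 29.0611.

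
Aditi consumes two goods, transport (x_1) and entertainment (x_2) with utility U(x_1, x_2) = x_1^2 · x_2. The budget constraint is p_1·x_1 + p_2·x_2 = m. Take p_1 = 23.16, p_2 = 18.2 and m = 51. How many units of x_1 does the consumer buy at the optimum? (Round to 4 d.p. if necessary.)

MU_x_1/MU_x_2 = (2·x_2)/(x_1); tangency sets this equal to p_1/p_2.
Rearranging, p_2·x_2 = (1/2)·p_1·x_1. Substituting into the budget gives p_1·x_1·(1 + (1/2)) = m.
Demand: x_1*(p_1,p_2,m) = 2/3·m/p_1 and x_2* = 1/3·m/p_2.
At p_1=23.16, p_2=18.2, m=51: x_1* = 2/3·51/23.16 = 1.468.

x_1* = 1.468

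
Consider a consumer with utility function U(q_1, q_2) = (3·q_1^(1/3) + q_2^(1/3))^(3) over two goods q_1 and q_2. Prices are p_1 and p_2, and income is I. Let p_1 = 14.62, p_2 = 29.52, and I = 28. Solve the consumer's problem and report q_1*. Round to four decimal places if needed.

Numerically q_2/q_1 = 0.067076, so q_1* = 28/(14.62 + 29.52·0.067076) = 1.6867.

q_1* = 1.6867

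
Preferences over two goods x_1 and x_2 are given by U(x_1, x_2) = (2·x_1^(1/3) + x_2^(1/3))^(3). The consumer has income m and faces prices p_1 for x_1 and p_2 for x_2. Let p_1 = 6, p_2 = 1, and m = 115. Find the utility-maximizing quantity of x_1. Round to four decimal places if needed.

x_1* = 10.2714

With the ratio pinned down, the budget gives x_1* = m/(p_1 + p_2·(x_2/x_1)) and x_2* = (x_2/x_1)·x_1*.
Numerically x_2/x_1 = 5.196152, so x_1* = 115/(6 + 1·5.196152) = 10.2714.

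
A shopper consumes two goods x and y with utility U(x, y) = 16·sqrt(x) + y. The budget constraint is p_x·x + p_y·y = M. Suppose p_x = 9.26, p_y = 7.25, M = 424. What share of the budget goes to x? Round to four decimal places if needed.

Utility is quasi-linear in y; the FOC for x is 8/√x = p_x/p_y.
Solve: √x = 8·p_y/p_x, so x*(p_x,p_y) = (8·p_y/p_x)², and y* = (M − p_x·x*)/p_y.
Plugging in: x* = (8·7.25/9.26)² = 39.2314, y* = 8.3748.
Expenditure on x: 9.26·39.2314 = 363.2829; share = 0.8568.

share on x = 0.8568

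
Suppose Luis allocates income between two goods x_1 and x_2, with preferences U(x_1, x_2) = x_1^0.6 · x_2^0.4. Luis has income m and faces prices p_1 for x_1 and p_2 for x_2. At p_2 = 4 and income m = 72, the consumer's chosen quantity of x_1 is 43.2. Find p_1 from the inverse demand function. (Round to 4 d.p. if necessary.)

p_1 = 1

The MRS is (3/2)·x_2/x_1. Set MRS = p_1/p_2.
So 0.6·p_2·x_2 = 0.4·p_1·x_1; combined with the budget, a share 0.6 of income goes to x_1.
Demand: x_1*(p_1,p_2,m) = 0.6·m/p_1 and x_2* = 0.4·m/p_2.
Set x_1* = 43.2 in the demand function and solve for p_1: p_1 = 1.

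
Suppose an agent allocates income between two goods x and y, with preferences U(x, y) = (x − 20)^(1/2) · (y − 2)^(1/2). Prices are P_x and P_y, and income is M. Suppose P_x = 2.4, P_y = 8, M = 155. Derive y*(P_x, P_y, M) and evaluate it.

MRS = (y−2)/(x−20). Tangency with P_x/P_y gives y−2 = (P_x/P_y)·(x−20).
After buying the subsistence bundle (20, 2), a share 0.5 of the remaining income goes to x: x* = 20 + 0.5·(M − 20P_x − 2P_y)/P_x.
Discretionary income = 155 − 20·2.4 − 2·8 = 91; y* = 2 + 0.5·91/8 = 7.6875.

y* = 7.6875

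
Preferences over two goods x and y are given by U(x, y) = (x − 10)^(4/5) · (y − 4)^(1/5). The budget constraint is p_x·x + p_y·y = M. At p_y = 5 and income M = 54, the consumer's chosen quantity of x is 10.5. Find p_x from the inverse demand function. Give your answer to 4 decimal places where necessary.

p_x = 3.2

MRS = 4·(y−4)/(x−10). Tangency with p_x/p_y gives y−4 = (1/4)·(p_x/p_y)·(x−10).
Substituting into the budget: x* = 10 + 0.8·(M − 10·p_x − 4·p_y)/p_x, and y* = 4 + 0.2·(…)/p_y.
Set x* = 10.5 in the demand function and solve for p_x: p_x = 3.2.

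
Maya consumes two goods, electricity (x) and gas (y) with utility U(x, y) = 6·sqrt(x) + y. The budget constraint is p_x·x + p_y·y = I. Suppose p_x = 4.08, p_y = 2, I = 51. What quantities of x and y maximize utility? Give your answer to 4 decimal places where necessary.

Thus x* = (3·p_y/p_x)² — independent of I — with the rest of income spent on y.
Plugging in: x* = (3·2/4.08)² = 2.1626, y* = 21.0882.

x* = 2.1626, y* = 21.0882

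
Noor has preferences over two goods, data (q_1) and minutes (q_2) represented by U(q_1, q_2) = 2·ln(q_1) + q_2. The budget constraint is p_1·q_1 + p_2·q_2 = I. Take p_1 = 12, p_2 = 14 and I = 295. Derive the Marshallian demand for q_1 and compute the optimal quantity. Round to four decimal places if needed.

MU_q_1 = 2/q_1, MU_q_2 = 1. Tangency: 2/q_1 = p_1/p_2.
So q_1*(p_1,p_2) = 2·p_2/p_1, independent of income; and q_2* = (I − 2·p_2)/p_2.
At the given prices: q_1* = 2·14/12 = 2.3333.

q_1* = 2.3333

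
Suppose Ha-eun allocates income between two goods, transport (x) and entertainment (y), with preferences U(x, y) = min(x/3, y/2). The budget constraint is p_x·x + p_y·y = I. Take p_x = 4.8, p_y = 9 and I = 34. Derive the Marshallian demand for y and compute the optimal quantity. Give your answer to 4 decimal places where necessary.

y* = 2.0988

Leontief preferences: the optimum is at the kink where x/3 = y/2, i.e. y = (2/3)·x.
Budget: p_x·x + p_y·(2/3)·x = I, so (3·p_x + 2·p_y)·x = 3·I.
Demand: x*(p_x,p_y,I) = 3·I/(3·p_x + 2·p_y), y* = 2·I/(3·p_x + 2·p_y).
Here 3·4.8 + 2·9 = 32.4, giving y* = 2.0988.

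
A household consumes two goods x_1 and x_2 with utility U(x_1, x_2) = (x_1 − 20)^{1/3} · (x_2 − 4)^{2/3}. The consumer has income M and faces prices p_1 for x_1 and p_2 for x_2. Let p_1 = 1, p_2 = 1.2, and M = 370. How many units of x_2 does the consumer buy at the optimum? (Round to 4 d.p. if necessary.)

x_2* = 195.7778

MRS = (1/2)·(x_2−4)/(x_1−20). Tangency with p_1/p_2 gives x_2−4 = 2·(p_1/p_2)·(x_1−20).
After buying the subsistence bundle (20, 4), a share 1/3 of the remaining income goes to x_1: x_1* = 20 + 1/3·(M − 20p_1 − 4p_2)/p_1.
Discretionary income = 370 − 20·1 − 4·1.2 = 345.2; x_2* = 4 + 2/3·345.2/1.2 = 195.7778.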